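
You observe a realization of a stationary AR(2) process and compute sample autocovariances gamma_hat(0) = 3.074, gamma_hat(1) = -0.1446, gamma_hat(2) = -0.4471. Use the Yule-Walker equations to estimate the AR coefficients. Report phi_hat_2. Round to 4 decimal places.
\hat\phi_{2} = -0.1480

The Yule-Walker equations for an AR(p) process read, in matrix form,
  Gamma_p phi = r_p,   with   (Gamma_p)_{ij} = gamma(|i - j|),
                       (r_p)_i = gamma(i),   i,j = 1..p.
Substitute the sample gammas (Toeplitz matrix and right-hand side of size 2):
  Gamma_p = [[3.074, -0.1446], [-0.1446, 3.074]]
  r_p     = [-0.1446, -0.4471]
Written out:
  3.074 phi_1 - 0.1446 phi_2 = -0.1446
  -0.1446 phi_1 + 3.074 phi_2 = -0.4471
Solve by Cramer's rule:
  det = gamma(0)^2 - gamma(1)^2 = (3.074)^2 - (-0.1446)^2 = 9.449476 - 0.02090916 = 9.42856684
  phi_hat_1 = [gamma(1) gamma(0) - gamma(1) gamma(2)] / det = [(-0.1446)(3.074) - (-0.1446)(-0.4471)] / 9.42856684 = -0.50915106 / 9.42856684 = -0.054
  phi_hat_2 = [gamma(0) gamma(2) - gamma(1)^2] / det = [(3.074)(-0.4471) - (-0.1446)^2] / 9.42856684 = -1.39529456 / 9.42856684 = -0.148
So phi_hat = [-0.0540, -0.1480].
Therefore phi_hat_2 = -0.1480.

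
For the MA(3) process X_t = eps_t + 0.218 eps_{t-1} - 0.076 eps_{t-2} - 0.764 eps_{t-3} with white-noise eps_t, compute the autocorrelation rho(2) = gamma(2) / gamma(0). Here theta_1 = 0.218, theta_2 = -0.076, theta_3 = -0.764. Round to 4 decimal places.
\rho(2) = -0.1482

For an MA(q) process with theta_0 = 1, the autocovariance is
  gamma(k) = sigma^2 * sum_{i=0..q-k} theta_i * theta_{i+k},
and rho(k) = gamma(k) / gamma(0). Sigma^2 cancels.
  numerator   = (1)*(-0.076) + (0.218)*(-0.764) = -0.242552.
  denominator = (1)^2 + (0.218)^2 + (-0.076)^2 + (-0.764)^2 = 1.636996.
  rho(2) = -0.242552 / 1.636996 = -0.1482.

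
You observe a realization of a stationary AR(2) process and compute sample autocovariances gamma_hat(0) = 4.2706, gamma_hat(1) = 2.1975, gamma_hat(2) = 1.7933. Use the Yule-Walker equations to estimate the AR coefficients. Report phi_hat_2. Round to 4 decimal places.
\hat\phi_{2} = 0.2110

The Yule-Walker equations for an AR(p) process read, in matrix form,
  Gamma_p phi = r_p,   with   (Gamma_p)_{ij} = gamma(|i - j|),
                       (r_p)_i = gamma(i),   i,j = 1..p.
Substitute the sample gammas (Toeplitz matrix and right-hand side of size 2):
  Gamma_p = [[4.2706, 2.1975], [2.1975, 4.2706]]
  r_p     = [2.1975, 1.7933]
Written out:
  4.2706 phi_1 + 2.1975 phi_2 = 2.1975
  2.1975 phi_1 + 4.2706 phi_2 = 1.7933
Solve by Cramer's rule:
  det = gamma(0)^2 - gamma(1)^2 = (4.2706)^2 - (2.1975)^2 = 18.23802436 - 4.82900625 = 13.40901811
  phi_hat_1 = [gamma(1) gamma(0) - gamma(1) gamma(2)] / det = [(2.1975)(4.2706) - (2.1975)(1.7933)] / 13.40901811 = 5.44386675 / 13.40901811 = 0.406
  phi_hat_2 = [gamma(0) gamma(2) - gamma(1)^2] / det = [(4.2706)(1.7933) - (2.1975)^2] / 13.40901811 = 2.82946073 / 13.40901811 = 0.211
So phi_hat = [0.4060, 0.2110].
Therefore phi_hat_2 = 0.2110.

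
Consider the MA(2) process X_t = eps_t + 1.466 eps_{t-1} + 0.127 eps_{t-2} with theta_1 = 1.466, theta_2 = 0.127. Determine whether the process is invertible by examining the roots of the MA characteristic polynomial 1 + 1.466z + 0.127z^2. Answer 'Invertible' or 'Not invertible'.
\text{Not invertible}

The MA(q) characteristic polynomial is P(z) = 1 + 1.466z + 0.127z^2.
Invertibility requires all roots to lie outside the unit circle, i.e. |z| > 1 for every root.
Set 1 + (1.466) z + (0.127) z^2 = 0, i.e. a z^2 + b z + c = 0 with a = 0.127, b = 1.466, c = 1.
Discriminant D = b^2 - 4ac = (1.466)^2 - 4*(0.127)*1 = 2.149156 - (0.508) = 1.641156.
D >= 0, so the roots are real: z = (-b +/- sqrt(D)) / (2a) = (-1.466 +/- 1.281076) / (0.254).
  z_1 = (-1.466 + 1.281076) / (0.254) = -0.728,   |z_1| = 0.728.
  z_2 = (-1.466 - 1.281076) / (0.254) = -10.8153,   |z_2| = 10.8153.
Moduli of all roots: 0.7280, 10.8153.
All moduli strictly greater than 1? No.
Verdict: Not invertible.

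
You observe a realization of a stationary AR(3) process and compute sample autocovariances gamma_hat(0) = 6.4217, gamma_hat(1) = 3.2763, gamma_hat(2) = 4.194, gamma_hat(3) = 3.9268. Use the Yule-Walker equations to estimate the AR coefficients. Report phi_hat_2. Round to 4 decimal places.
\hat\phi_{2} = 0.4480

The Yule-Walker equations for an AR(p) process read, in matrix form,
  Gamma_p phi = r_p,   with   (Gamma_p)_{ij} = gamma(|i - j|),
                       (r_p)_i = gamma(i),   i,j = 1..p.
Substitute the sample gammas (Toeplitz matrix and right-hand side of size 3):
  Gamma_p = [[6.4217, 3.2763, 4.194], [3.2763, 6.4217, 3.2763], [4.194, 3.2763, 6.4217]]
  r_p     = [3.2763, 4.194, 3.9268]
Written out (R1..R3):
  (R1) 6.4217 phi_1 + 3.2763 phi_2 + 4.194 phi_3 = 3.2763
  (R2) 3.2763 phi_1 + 6.4217 phi_2 + 3.2763 phi_3 = 4.194
  (R3) 4.194 phi_1 + 3.2763 phi_2 + 6.4217 phi_3 = 3.9268
Gaussian elimination:
  R2 <- R2 - (3.2763/6.4217) R1 = R2 - (0.510192) R1:  4.750158 phi_2 + 1.136555 phi_3 = 2.522458
  R3 <- R3 - (4.194/6.4217) R1 = R3 - (0.653098) R1:  1.136555 phi_2 + 3.682607 phi_3 = 1.787055
  R3 <- R3 - (1.136555/4.750158) R2 = R3 - (0.239267) R2:  3.410667 phi_3 = 1.183514
Back-substitution:
  phi_hat_3 = 1.183514 / 3.410667 = 0.347004
  phi_hat_2 = (2.522458 - (1.136555)(0.347004)) / 4.750158 = 0.448
  phi_hat_1 = (3.2763 - (3.2763)(0.448) - (4.194)(0.347004)) / 6.4217 = 0.054999
So phi_hat = [0.0550, 0.4480, 0.3470].
Therefore phi_hat_2 = 0.4480.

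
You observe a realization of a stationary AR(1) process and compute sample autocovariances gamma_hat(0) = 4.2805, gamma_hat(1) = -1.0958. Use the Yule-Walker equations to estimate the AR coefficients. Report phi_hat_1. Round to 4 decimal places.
\hat\phi_{1} = -0.2560

The Yule-Walker equations for an AR(p) process read, in matrix form,
  Gamma_p phi = r_p,   with   (Gamma_p)_{ij} = gamma(|i - j|),
                       (r_p)_i = gamma(i),   i,j = 1..p.
Substitute the sample gammas (Toeplitz matrix and right-hand side of size 1):
  Gamma_p = [[4.2805]]
  r_p     = [-1.0958]
With p = 1 this is the single equation gamma(0) phi_1 = gamma(1):
  phi_hat_1 = gamma(1) / gamma(0) = -1.0958 / 4.2805 = -0.2560.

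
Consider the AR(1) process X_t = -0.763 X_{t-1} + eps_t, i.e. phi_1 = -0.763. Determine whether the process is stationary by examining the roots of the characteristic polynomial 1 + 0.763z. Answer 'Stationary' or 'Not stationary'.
\text{Stationary}

The AR(p) characteristic polynomial is P(z) = 1 + 0.763z.
Stationarity requires all roots to lie outside the unit circle, i.e. |z| > 1 for every root.
This is linear in z: 1 + (0.763) z = 0  =>  z = -1/(0.763) = -1.310616,  |z| = 1.310616.
Moduli of all roots: 1.3106.
All moduli strictly greater than 1? Yes.
Verdict: Stationary.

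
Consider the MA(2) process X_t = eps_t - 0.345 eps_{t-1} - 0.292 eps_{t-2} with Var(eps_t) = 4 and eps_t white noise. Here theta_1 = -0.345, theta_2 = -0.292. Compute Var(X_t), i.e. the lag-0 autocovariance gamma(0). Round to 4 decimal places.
\gamma(0) = 4.8172

For an MA(q) process X_t = eps_t + sum_i theta_i eps_{t-i} with
Var(eps_t) = sigma^2, the variance is
  gamma(0) = sigma^2 * (1 + sum_i theta_i^2).
  sum_i theta_i^2 = (-0.345)^2 + (-0.292)^2 = 0.119025 + 0.085264 = 0.204289.
  gamma(0) = 4 * (1 + 0.204289) = 4 * 1.204289 = 4.817156, which rounds to 4.8172.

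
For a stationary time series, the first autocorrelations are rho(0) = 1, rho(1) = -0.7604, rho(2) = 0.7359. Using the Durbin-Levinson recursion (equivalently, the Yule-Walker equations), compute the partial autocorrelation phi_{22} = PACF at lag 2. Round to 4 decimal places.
\phi_{22} = 0.3739

The PACF at lag k is phi_{kk}, the last component of the solution
to the Yule-Walker system G_k phi = r_k where
  (G_k)_{ij} = rho(|i - j|), (r_k)_i = rho(i), i,j = 1..k.
Equivalently, Durbin-Levinson gives phi_{kk} iteratively:
  phi_{11} = rho(1)
  phi_{kk} = [rho(k) - sum_{j=1..k-1} phi_{k-1,j} rho(k-j)]
            / [1 - sum_{j=1..k-1} phi_{k-1,j} rho(j)],
  phi_{k,j} = phi_{k-1,j} - phi_{kk} phi_{k-1,k-j},  j = 1..k-1.
Step k = 1:
  phi_11 = rho(1) = -0.7604.
Step k = 2:
  phi_22 = [rho(2) - phi_11 rho(1)] / [1 - phi_11 rho(1)] = [0.7359 - (-0.7604)(-0.7604)] / [1 - (-0.7604)(-0.7604)]
         = 0.15769184 / 0.42179184 = 0.3739.
Therefore phi_{22} = 0.3739.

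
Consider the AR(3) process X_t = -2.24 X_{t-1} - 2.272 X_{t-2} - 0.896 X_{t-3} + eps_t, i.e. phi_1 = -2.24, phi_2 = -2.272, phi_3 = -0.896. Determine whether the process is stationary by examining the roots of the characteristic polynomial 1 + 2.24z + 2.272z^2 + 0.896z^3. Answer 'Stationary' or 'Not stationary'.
\text{Not stationary}

The AR(p) characteristic polynomial is P(z) = 1 + 2.24z + 2.272z^2 + 0.896z^3.
Stationarity requires all roots to lie outside the unit circle, i.e. |z| > 1 for every root.
Degree 3: look for a simple real root z0 first, then factor out (1 - z/z0) and solve the remaining quadratic.
Testing z0 = -1.25: P(-1.25) = 1 + (2.24)(-1.25) + (2.272)(-1.25)^2 + (0.896)(-1.25)^3
  = 1 + (-2.8) + (3.55) + (-1.75) = 0.  So z_0 = -1.25 is a root, |z_0| = 1.25.
Divide out the factor (1 + 0.8 z) = (1 - z/z0) (since 1/z0 = -0.8):
  P(z) = (1 + 0.8 z)(1 + (1.44) z + (1.12) z^2)
  [check: z-coef 1.44 - (-0.8) = 2.24; z^2-coef 1.12 - (-0.8)(1.44) = 2.272; z^3-coef -(-0.8)(1.12) = 0.896.]
Remaining roots from the quadratic factor 1 + (1.44) z + (1.12) z^2:
  Set 1 + (1.44) z + (1.12) z^2 = 0, i.e. a z^2 + b z + c = 0 with a = 1.12, b = 1.44, c = 1.
  Discriminant D = b^2 - 4ac = (1.44)^2 - 4*(1.12)*1 = 2.0736 - (4.48) = -2.4064.
  D < 0, so the roots are the complex-conjugate pair z = (-b +/- i sqrt(-D)) / (2a) = -0.6429 +/- 0.6925i.
  For a conjugate pair |z|^2 = z * conj(z) = (product of roots) = c/a = 1/(1.12) = 0.892857, so |z| = sqrt(0.892857) = 0.9449 for both roots.
Moduli of all roots: 1.2500, 0.9449, 0.9449.
All moduli strictly greater than 1? No.
Verdict: Not stationary.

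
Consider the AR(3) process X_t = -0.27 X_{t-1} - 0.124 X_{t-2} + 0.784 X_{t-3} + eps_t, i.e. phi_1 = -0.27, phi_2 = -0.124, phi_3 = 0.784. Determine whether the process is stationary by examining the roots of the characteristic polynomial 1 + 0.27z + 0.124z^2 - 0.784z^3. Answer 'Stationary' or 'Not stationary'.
\text{Stationary}

The AR(p) characteristic polynomial is P(z) = 1 + 0.27z + 0.124z^2 - 0.784z^3.
Stationarity requires all roots to lie outside the unit circle, i.e. |z| > 1 for every root.
Degree 3: look for a simple real root z0 first, then factor out (1 - z/z0) and solve the remaining quadratic.
Testing z0 = 1.25: P(1.25) = 1 + (0.27)(1.25) + (0.124)(1.25)^2 + (-0.784)(1.25)^3
  = 1 + (0.3375) + (0.19375) + (-1.53125) = 0.  So z_0 = 1.25 is a root, |z_0| = 1.25.
Divide out the factor (1 - 0.8 z) = (1 - z/z0) (since 1/z0 = 0.8):
  P(z) = (1 - 0.8 z)(1 + (1.07) z + (0.98) z^2)
  [check: z-coef 1.07 - (0.8) = 0.27; z^2-coef 0.98 - (0.8)(1.07) = 0.124; z^3-coef -(0.8)(0.98) = -0.784.]
Remaining roots from the quadratic factor 1 + (1.07) z + (0.98) z^2:
  Set 1 + (1.07) z + (0.98) z^2 = 0, i.e. a z^2 + b z + c = 0 with a = 0.98, b = 1.07, c = 1.
  Discriminant D = b^2 - 4ac = (1.07)^2 - 4*(0.98)*1 = 1.1449 - (3.92) = -2.7751.
  D < 0, so the roots are the complex-conjugate pair z = (-b +/- i sqrt(-D)) / (2a) = -0.5459 +/- 0.8499i.
  For a conjugate pair |z|^2 = z * conj(z) = (product of roots) = c/a = 1/(0.98) = 1.020408, so |z| = sqrt(1.020408) = 1.0102 for both roots.
Moduli of all roots: 1.2500, 1.0102, 1.0102.
All moduli strictly greater than 1? Yes.
Verdict: Stationary.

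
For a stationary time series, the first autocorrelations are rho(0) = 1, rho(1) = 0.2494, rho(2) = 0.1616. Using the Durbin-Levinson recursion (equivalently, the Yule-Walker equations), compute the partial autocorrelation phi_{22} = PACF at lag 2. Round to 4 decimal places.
\phi_{22} = 0.1060

The PACF at lag k is phi_{kk}, the last component of the solution
to the Yule-Walker system G_k phi = r_k where
  (G_k)_{ij} = rho(|i - j|), (r_k)_i = rho(i), i,j = 1..k.
Equivalently, Durbin-Levinson gives phi_{kk} iteratively:
  phi_{11} = rho(1)
  phi_{kk} = [rho(k) - sum_{j=1..k-1} phi_{k-1,j} rho(k-j)]
            / [1 - sum_{j=1..k-1} phi_{k-1,j} rho(j)],
  phi_{k,j} = phi_{k-1,j} - phi_{kk} phi_{k-1,k-j},  j = 1..k-1.
Step k = 1:
  phi_11 = rho(1) = 0.2494.
Step k = 2:
  phi_22 = [rho(2) - phi_11 rho(1)] / [1 - phi_11 rho(1)] = [0.1616 - (0.2494)(0.2494)] / [1 - (0.2494)(0.2494)]
         = 0.09939964 / 0.93779964 = 0.106.
Therefore phi_{22} = 0.1060.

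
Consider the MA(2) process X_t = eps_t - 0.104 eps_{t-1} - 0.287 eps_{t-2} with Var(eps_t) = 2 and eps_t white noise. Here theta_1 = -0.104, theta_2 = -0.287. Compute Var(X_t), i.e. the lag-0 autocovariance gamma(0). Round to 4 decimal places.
\gamma(0) = 2.1864

For an MA(q) process X_t = eps_t + sum_i theta_i eps_{t-i} with
Var(eps_t) = sigma^2, the variance is
  gamma(0) = sigma^2 * (1 + sum_i theta_i^2).
  sum_i theta_i^2 = (-0.104)^2 + (-0.287)^2 = 0.010816 + 0.082369 = 0.093185.
  gamma(0) = 2 * (1 + 0.093185) = 2 * 1.093185 = 2.18637, which rounds to 2.1864.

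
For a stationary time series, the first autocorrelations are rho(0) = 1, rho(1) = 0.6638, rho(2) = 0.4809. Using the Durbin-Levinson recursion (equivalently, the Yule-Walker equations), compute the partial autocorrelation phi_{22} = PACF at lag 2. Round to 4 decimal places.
\phi_{22} = 0.0720

The PACF at lag k is phi_{kk}, the last component of the solution
to the Yule-Walker system G_k phi = r_k where
  (G_k)_{ij} = rho(|i - j|), (r_k)_i = rho(i), i,j = 1..k.
Equivalently, Durbin-Levinson gives phi_{kk} iteratively:
  phi_{11} = rho(1)
  phi_{kk} = [rho(k) - sum_{j=1..k-1} phi_{k-1,j} rho(k-j)]
            / [1 - sum_{j=1..k-1} phi_{k-1,j} rho(j)],
  phi_{k,j} = phi_{k-1,j} - phi_{kk} phi_{k-1,k-j},  j = 1..k-1.
Step k = 1:
  phi_11 = rho(1) = 0.6638.
Step k = 2:
  phi_22 = [rho(2) - phi_11 rho(1)] / [1 - phi_11 rho(1)] = [0.4809 - (0.6638)(0.6638)] / [1 - (0.6638)(0.6638)]
         = 0.04026956 / 0.55936956 = 0.072.
Therefore phi_{22} = 0.0720.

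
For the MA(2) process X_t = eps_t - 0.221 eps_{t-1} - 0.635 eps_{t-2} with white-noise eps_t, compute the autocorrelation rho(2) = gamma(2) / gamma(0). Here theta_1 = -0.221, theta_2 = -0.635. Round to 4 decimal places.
\rho(2) = -0.4373

For an MA(q) process with theta_0 = 1, the autocovariance is
  gamma(k) = sigma^2 * sum_{i=0..q-k} theta_i * theta_{i+k},
and rho(k) = gamma(k) / gamma(0). Sigma^2 cancels.
  numerator   = (1)*(-0.635) = -0.635.
  denominator = (1)^2 + (-0.221)^2 + (-0.635)^2 = 1.452066.
  rho(2) = -0.635 / 1.452066 = -0.4373.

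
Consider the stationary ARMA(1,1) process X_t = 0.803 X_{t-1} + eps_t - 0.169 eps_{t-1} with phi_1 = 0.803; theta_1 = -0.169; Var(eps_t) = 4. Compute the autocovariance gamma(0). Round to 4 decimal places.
\gamma(0) = 8.5266

Multiply the model equation by X_{t-k} and take expectations. With theta_0 = psi_0 = 1 and psi_j the MA(infinity) weights, this gives
  gamma(k) - sum_i phi_i gamma(k-i) = c_k,
  c_k = sigma^2 * sum_{j=k..q} theta_j psi_{j-k}   (c_k = 0 for k > q),
using gamma(-m) = gamma(m).
psi-weights needed (psi_j = theta_j + sum_i phi_i psi_{j-i}):
  psi_1 = theta_1 + phi_1 = -0.169 + (0.803) = 0.634
Right-hand sides:
  c_0 = sigma^2 (1 + theta_1 psi_1) = 4 * (1 + (-0.169)(0.634)) = 4 * 0.892854 = 3.571416
  c_1 = sigma^2 theta_1 = 4 * (-0.169) = -0.676
  c_2 = 0
Equations for k = 0 and k = 1 (AR order 1):
  gamma(0) = phi_1 gamma(1) + c_0
  gamma(1) = phi_1 gamma(0) + c_1
Substituting the second into the first: gamma(0) (1 - phi_1^2) = c_0 + phi_1 c_1, so
  gamma(0) = (c_0 + phi_1 c_1) / (1 - phi_1^2) = (3.571416 + (0.803)(-0.676)) / (1 - (0.803)^2) = 3.028588 / 0.355191 = 8.526646.
Therefore gamma(0) = 8.5266 (to 4 decimal places).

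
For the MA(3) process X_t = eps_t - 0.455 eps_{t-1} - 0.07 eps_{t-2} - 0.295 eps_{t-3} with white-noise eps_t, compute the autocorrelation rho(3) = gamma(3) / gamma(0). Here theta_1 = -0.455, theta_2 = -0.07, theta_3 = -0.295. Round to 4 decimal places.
\rho(3) = -0.2271

For an MA(q) process with theta_0 = 1, the autocovariance is
  gamma(k) = sigma^2 * sum_{i=0..q-k} theta_i * theta_{i+k},
and rho(k) = gamma(k) / gamma(0). Sigma^2 cancels.
  numerator   = (1)*(-0.295) = -0.295.
  denominator = (1)^2 + (-0.455)^2 + (-0.07)^2 + (-0.295)^2 = 1.29895.
  rho(3) = -0.295 / 1.29895 = -0.2271.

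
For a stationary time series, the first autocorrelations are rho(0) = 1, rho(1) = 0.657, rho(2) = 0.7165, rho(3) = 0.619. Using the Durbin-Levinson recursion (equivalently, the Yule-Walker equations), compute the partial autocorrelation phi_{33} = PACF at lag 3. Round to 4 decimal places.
\phi_{33} = 0.1290

The PACF at lag k is phi_{kk}, the last component of the solution
to the Yule-Walker system G_k phi = r_k where
  (G_k)_{ij} = rho(|i - j|), (r_k)_i = rho(i), i,j = 1..k.
Equivalently, Durbin-Levinson gives phi_{kk} iteratively:
  phi_{11} = rho(1)
  phi_{kk} = [rho(k) - sum_{j=1..k-1} phi_{k-1,j} rho(k-j)]
            / [1 - sum_{j=1..k-1} phi_{k-1,j} rho(j)],
  phi_{k,j} = phi_{k-1,j} - phi_{kk} phi_{k-1,k-j},  j = 1..k-1.
Step k = 1:
  phi_11 = rho(1) = 0.657.
Step k = 2:
  phi_22 = [rho(2) - phi_11 rho(1)] / [1 - phi_11 rho(1)] = [0.7165 - (0.657)(0.657)] / [1 - (0.657)(0.657)]
         = 0.284851 / 0.568351 = 0.501189.
  Update: phi_21 = phi_11 - phi_22 phi_11 = 0.657 - (0.501189)(0.657) = 0.327719.
Step k = 3:
  phi_33 = [rho(3) - phi_21 rho(2) - phi_22 rho(1)] / [1 - phi_21 rho(1) - phi_22 rho(2)]
    numerator   = 0.619 - (0.327719)(0.7165) - (0.501189)(0.657) = 0.05490838
    denominator = 1 - (0.327719)(0.657) - (0.501189)(0.7165) = 0.42558695
  phi_33 = 0.05490838 / 0.42558695 = 0.129.
Therefore phi_{33} = 0.1290.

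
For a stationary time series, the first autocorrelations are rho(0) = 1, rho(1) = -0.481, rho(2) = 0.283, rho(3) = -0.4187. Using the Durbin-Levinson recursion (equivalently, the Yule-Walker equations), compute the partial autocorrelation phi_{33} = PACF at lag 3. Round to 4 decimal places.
\phi_{33} = -0.3390

The PACF at lag k is phi_{kk}, the last component of the solution
to the Yule-Walker system G_k phi = r_k where
  (G_k)_{ij} = rho(|i - j|), (r_k)_i = rho(i), i,j = 1..k.
Equivalently, Durbin-Levinson gives phi_{kk} iteratively:
  phi_{11} = rho(1)
  phi_{kk} = [rho(k) - sum_{j=1..k-1} phi_{k-1,j} rho(k-j)]
            / [1 - sum_{j=1..k-1} phi_{k-1,j} rho(j)],
  phi_{k,j} = phi_{k-1,j} - phi_{kk} phi_{k-1,k-j},  j = 1..k-1.
Step k = 1:
  phi_11 = rho(1) = -0.481.
Step k = 2:
  phi_22 = [rho(2) - phi_11 rho(1)] / [1 - phi_11 rho(1)] = [0.283 - (-0.481)(-0.481)] / [1 - (-0.481)(-0.481)]
         = 0.051639 / 0.768639 = 0.067182.
  Update: phi_21 = phi_11 - phi_22 phi_11 = -0.481 - (0.067182)(-0.481) = -0.448685.
Step k = 3:
  phi_33 = [rho(3) - phi_21 rho(2) - phi_22 rho(1)] / [1 - phi_21 rho(1) - phi_22 rho(2)]
    numerator   = -0.4187 - (-0.448685)(0.283) - (0.067182)(-0.481) = -0.25940734
    denominator = 1 - (-0.448685)(-0.481) - (0.067182)(0.283) = 0.76516977
  phi_33 = -0.25940734 / 0.76516977 = -0.339.
Therefore phi_{33} = -0.3390.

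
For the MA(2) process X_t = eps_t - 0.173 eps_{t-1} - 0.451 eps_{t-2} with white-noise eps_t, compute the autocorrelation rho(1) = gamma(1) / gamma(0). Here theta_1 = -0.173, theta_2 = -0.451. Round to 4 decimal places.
\rho(1) = -0.0770

For an MA(q) process with theta_0 = 1, the autocovariance is
  gamma(k) = sigma^2 * sum_{i=0..q-k} theta_i * theta_{i+k},
and rho(k) = gamma(k) / gamma(0). Sigma^2 cancels.
  numerator   = (1)*(-0.173) + (-0.173)*(-0.451) = -0.094977.
  denominator = (1)^2 + (-0.173)^2 + (-0.451)^2 = 1.23333.
  rho(1) = -0.094977 / 1.23333 = -0.0770.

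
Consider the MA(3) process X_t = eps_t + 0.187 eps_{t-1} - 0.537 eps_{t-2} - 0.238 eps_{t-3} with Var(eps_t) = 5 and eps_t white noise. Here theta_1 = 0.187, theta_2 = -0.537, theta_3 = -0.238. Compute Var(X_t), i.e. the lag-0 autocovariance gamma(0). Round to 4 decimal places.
\gamma(0) = 6.8999

For an MA(q) process X_t = eps_t + sum_i theta_i eps_{t-i} with
Var(eps_t) = sigma^2, the variance is
  gamma(0) = sigma^2 * (1 + sum_i theta_i^2).
  sum_i theta_i^2 = (0.187)^2 + (-0.537)^2 + (-0.238)^2 = 0.034969 + 0.288369 + 0.056644 = 0.379982.
  gamma(0) = 5 * (1 + 0.379982) = 5 * 1.379982 = 6.89991, which rounds to 6.8999.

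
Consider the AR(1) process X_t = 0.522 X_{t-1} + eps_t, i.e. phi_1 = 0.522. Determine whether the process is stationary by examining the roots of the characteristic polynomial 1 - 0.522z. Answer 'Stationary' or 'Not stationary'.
\text{Stationary}

The AR(p) characteristic polynomial is P(z) = 1 - 0.522z.
Stationarity requires all roots to lie outside the unit circle, i.e. |z| > 1 for every root.
This is linear in z: 1 + (-0.522) z = 0  =>  z = -1/(-0.522) = 1.915709,  |z| = 1.915709.
Moduli of all roots: 1.9157.
All moduli strictly greater than 1? Yes.
Verdict: Stationary.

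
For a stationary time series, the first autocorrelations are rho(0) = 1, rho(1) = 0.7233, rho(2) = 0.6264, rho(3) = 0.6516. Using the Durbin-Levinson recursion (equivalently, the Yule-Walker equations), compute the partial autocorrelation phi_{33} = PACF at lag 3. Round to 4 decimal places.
\phi_{33} = 0.3081

The PACF at lag k is phi_{kk}, the last component of the solution
to the Yule-Walker system G_k phi = r_k where
  (G_k)_{ij} = rho(|i - j|), (r_k)_i = rho(i), i,j = 1..k.
Equivalently, Durbin-Levinson gives phi_{kk} iteratively:
  phi_{11} = rho(1)
  phi_{kk} = [rho(k) - sum_{j=1..k-1} phi_{k-1,j} rho(k-j)]
            / [1 - sum_{j=1..k-1} phi_{k-1,j} rho(j)],
  phi_{k,j} = phi_{k-1,j} - phi_{kk} phi_{k-1,k-j},  j = 1..k-1.
Step k = 1:
  phi_11 = rho(1) = 0.7233.
Step k = 2:
  phi_22 = [rho(2) - phi_11 rho(1)] / [1 - phi_11 rho(1)] = [0.6264 - (0.7233)(0.7233)] / [1 - (0.7233)(0.7233)]
         = 0.10323711 / 0.47683711 = 0.216504.
  Update: phi_21 = phi_11 - phi_22 phi_11 = 0.7233 - (0.216504)(0.7233) = 0.566703.
Step k = 3:
  phi_33 = [rho(3) - phi_21 rho(2) - phi_22 rho(1)] / [1 - phi_21 rho(1) - phi_22 rho(2)]
    numerator   = 0.6516 - (0.566703)(0.6264) - (0.216504)(0.7233) = 0.14002013
    denominator = 1 - (0.566703)(0.7233) - (0.216504)(0.6264) = 0.45448587
  phi_33 = 0.14002013 / 0.45448587 = 0.3081.
Therefore phi_{33} = 0.3081.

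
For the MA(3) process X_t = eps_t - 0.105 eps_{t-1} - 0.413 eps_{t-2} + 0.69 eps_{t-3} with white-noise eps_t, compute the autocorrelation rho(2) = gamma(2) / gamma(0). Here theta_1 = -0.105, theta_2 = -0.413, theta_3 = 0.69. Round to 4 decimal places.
\rho(2) = -0.2928

For an MA(q) process with theta_0 = 1, the autocovariance is
  gamma(k) = sigma^2 * sum_{i=0..q-k} theta_i * theta_{i+k},
and rho(k) = gamma(k) / gamma(0). Sigma^2 cancels.
  numerator   = (1)*(-0.413) + (-0.105)*(0.69) = -0.48545.
  denominator = (1)^2 + (-0.105)^2 + (-0.413)^2 + (0.69)^2 = 1.657694.
  rho(2) = -0.48545 / 1.657694 = -0.2928.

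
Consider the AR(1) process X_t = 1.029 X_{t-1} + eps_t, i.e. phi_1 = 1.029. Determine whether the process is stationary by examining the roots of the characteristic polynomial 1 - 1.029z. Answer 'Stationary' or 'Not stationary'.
\text{Not stationary}

The AR(p) characteristic polynomial is P(z) = 1 - 1.029z.
Stationarity requires all roots to lie outside the unit circle, i.e. |z| > 1 for every root.
This is linear in z: 1 + (-1.029) z = 0  =>  z = -1/(-1.029) = 0.971817,  |z| = 0.971817.
Moduli of all roots: 0.9718.
All moduli strictly greater than 1? No.
Verdict: Not stationary.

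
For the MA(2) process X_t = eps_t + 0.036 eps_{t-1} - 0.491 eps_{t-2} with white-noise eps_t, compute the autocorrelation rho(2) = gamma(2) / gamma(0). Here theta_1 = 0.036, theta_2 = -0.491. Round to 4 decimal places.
\rho(2) = -0.3952

For an MA(q) process with theta_0 = 1, the autocovariance is
  gamma(k) = sigma^2 * sum_{i=0..q-k} theta_i * theta_{i+k},
and rho(k) = gamma(k) / gamma(0). Sigma^2 cancels.
  numerator   = (1)*(-0.491) = -0.491.
  denominator = (1)^2 + (0.036)^2 + (-0.491)^2 = 1.242377.
  rho(2) = -0.491 / 1.242377 = -0.3952.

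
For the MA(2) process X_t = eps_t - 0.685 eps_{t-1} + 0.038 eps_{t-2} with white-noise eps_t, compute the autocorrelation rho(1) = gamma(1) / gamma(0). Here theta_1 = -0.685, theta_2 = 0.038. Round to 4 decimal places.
\rho(1) = -0.4835

For an MA(q) process with theta_0 = 1, the autocovariance is
  gamma(k) = sigma^2 * sum_{i=0..q-k} theta_i * theta_{i+k},
and rho(k) = gamma(k) / gamma(0). Sigma^2 cancels.
  numerator   = (1)*(-0.685) + (-0.685)*(0.038) = -0.71103.
  denominator = (1)^2 + (-0.685)^2 + (0.038)^2 = 1.470669.
  rho(1) = -0.71103 / 1.470669 = -0.4835.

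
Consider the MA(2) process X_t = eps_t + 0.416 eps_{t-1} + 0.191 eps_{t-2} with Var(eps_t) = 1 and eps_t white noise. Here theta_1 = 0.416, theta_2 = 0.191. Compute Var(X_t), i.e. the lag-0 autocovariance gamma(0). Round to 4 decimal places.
\gamma(0) = 1.2095

For an MA(q) process X_t = eps_t + sum_i theta_i eps_{t-i} with
Var(eps_t) = sigma^2, the variance is
  gamma(0) = sigma^2 * (1 + sum_i theta_i^2).
  sum_i theta_i^2 = (0.416)^2 + (0.191)^2 = 0.173056 + 0.036481 = 0.209537.
  gamma(0) = 1 * (1 + 0.209537) = 1 * 1.209537 = 1.209537, which rounds to 1.2095.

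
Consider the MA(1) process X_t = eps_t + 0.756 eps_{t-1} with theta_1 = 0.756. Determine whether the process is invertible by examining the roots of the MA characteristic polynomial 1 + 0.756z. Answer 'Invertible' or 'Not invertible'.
\text{Invertible}

The MA(q) characteristic polynomial is P(z) = 1 + 0.756z.
Invertibility requires all roots to lie outside the unit circle, i.e. |z| > 1 for every root.
This is linear in z: 1 + (0.756) z = 0  =>  z = -1/(0.756) = -1.322751,  |z| = 1.322751.
Moduli of all roots: 1.3228.
All moduli strictly greater than 1? Yes.
Verdict: Invertible.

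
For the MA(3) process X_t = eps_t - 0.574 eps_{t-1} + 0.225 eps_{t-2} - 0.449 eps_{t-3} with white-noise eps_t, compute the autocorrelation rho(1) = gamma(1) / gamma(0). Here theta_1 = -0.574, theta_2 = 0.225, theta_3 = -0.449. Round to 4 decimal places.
\rho(1) = -0.5084

For an MA(q) process with theta_0 = 1, the autocovariance is
  gamma(k) = sigma^2 * sum_{i=0..q-k} theta_i * theta_{i+k},
and rho(k) = gamma(k) / gamma(0). Sigma^2 cancels.
  numerator   = (1)*(-0.574) + (-0.574)*(0.225) + (0.225)*(-0.449) = -0.804175.
  denominator = (1)^2 + (-0.574)^2 + (0.225)^2 + (-0.449)^2 = 1.581702.
  rho(1) = -0.804175 / 1.581702 = -0.5084.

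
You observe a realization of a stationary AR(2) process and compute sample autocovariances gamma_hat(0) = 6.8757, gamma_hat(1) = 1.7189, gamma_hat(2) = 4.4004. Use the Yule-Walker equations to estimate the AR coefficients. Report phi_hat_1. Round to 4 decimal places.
\hat\phi_{1} = 0.0960

The Yule-Walker equations for an AR(p) process read, in matrix form,
  Gamma_p phi = r_p,   with   (Gamma_p)_{ij} = gamma(|i - j|),
                       (r_p)_i = gamma(i),   i,j = 1..p.
Substitute the sample gammas (Toeplitz matrix and right-hand side of size 2):
  Gamma_p = [[6.8757, 1.7189], [1.7189, 6.8757]]
  r_p     = [1.7189, 4.4004]
Written out:
  6.8757 phi_1 + 1.7189 phi_2 = 1.7189
  1.7189 phi_1 + 6.8757 phi_2 = 4.4004
Solve by Cramer's rule:
  det = gamma(0)^2 - gamma(1)^2 = (6.8757)^2 - (1.7189)^2 = 47.27525049 - 2.95461721 = 44.32063328
  phi_hat_1 = [gamma(1) gamma(0) - gamma(1) gamma(2)] / det = [(1.7189)(6.8757) - (1.7189)(4.4004)] / 44.32063328 = 4.25479317 / 44.32063328 = 0.096
  phi_hat_2 = [gamma(0) gamma(2) - gamma(1)^2] / det = [(6.8757)(4.4004) - (1.7189)^2] / 44.32063328 = 27.30121307 / 44.32063328 = 0.616
So phi_hat = [0.0960, 0.6160].
Therefore phi_hat_1 = 0.0960.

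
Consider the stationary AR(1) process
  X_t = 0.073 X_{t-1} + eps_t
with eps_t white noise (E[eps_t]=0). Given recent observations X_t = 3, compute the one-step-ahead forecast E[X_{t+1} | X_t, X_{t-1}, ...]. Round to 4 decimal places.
E[X_{t+1} \mid \mathcal F_t] = 0.2190

For an AR(p) model X_t = c + sum_i phi_i X_{t-i} + eps_t, the
one-step-ahead conditional mean is
  E[X_{t+1} | X_t, ...] = c + sum_i phi_i X_{t+1-i}.
Substitute known values:
  E[X_{t+1} | ...] = (0.073) * (3)
                   = 0.2190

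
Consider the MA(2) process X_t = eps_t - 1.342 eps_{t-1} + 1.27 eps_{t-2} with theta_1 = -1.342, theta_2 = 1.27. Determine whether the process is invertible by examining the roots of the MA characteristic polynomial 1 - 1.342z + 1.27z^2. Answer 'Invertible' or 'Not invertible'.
\text{Not invertible}

The MA(q) characteristic polynomial is P(z) = 1 - 1.342z + 1.27z^2.
Invertibility requires all roots to lie outside the unit circle, i.e. |z| > 1 for every root.
Set 1 + (-1.342) z + (1.27) z^2 = 0, i.e. a z^2 + b z + c = 0 with a = 1.27, b = -1.342, c = 1.
Discriminant D = b^2 - 4ac = (-1.342)^2 - 4*(1.27)*1 = 1.800964 - (5.08) = -3.279036.
D < 0, so the roots are the complex-conjugate pair z = (-b +/- i sqrt(-D)) / (2a) = 0.5283 +/- 0.7129i.
For a conjugate pair |z|^2 = z * conj(z) = (product of roots) = c/a = 1/(1.27) = 0.787402, so |z| = sqrt(0.787402) = 0.8874 for both roots.
Moduli of all roots: 0.8874, 0.8874.
All moduli strictly greater than 1? No.
Verdict: Not invertible.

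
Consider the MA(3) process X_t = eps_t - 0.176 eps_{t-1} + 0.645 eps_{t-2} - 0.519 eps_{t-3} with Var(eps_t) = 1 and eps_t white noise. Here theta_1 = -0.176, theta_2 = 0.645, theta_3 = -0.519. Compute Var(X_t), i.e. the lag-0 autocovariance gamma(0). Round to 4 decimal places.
\gamma(0) = 1.7164

For an MA(q) process X_t = eps_t + sum_i theta_i eps_{t-i} with
Var(eps_t) = sigma^2, the variance is
  gamma(0) = sigma^2 * (1 + sum_i theta_i^2).
  sum_i theta_i^2 = (-0.176)^2 + (0.645)^2 + (-0.519)^2 = 0.030976 + 0.416025 + 0.269361 = 0.716362.
  gamma(0) = 1 * (1 + 0.716362) = 1 * 1.716362 = 1.716362, which rounds to 1.7164.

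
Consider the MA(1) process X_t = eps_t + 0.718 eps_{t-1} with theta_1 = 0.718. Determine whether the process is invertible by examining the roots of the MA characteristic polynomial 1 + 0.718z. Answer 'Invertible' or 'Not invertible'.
\text{Invertible}

The MA(q) characteristic polynomial is P(z) = 1 + 0.718z.
Invertibility requires all roots to lie outside the unit circle, i.e. |z| > 1 for every root.
This is linear in z: 1 + (0.718) z = 0  =>  z = -1/(0.718) = -1.392758,  |z| = 1.392758.
Moduli of all roots: 1.3928.
All moduli strictly greater than 1? Yes.
Verdict: Invertible.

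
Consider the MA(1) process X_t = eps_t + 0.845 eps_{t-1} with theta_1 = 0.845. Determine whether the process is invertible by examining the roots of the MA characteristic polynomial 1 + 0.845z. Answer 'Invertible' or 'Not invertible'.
\text{Invertible}

The MA(q) characteristic polynomial is P(z) = 1 + 0.845z.
Invertibility requires all roots to lie outside the unit circle, i.e. |z| > 1 for every root.
This is linear in z: 1 + (0.845) z = 0  =>  z = -1/(0.845) = -1.183432,  |z| = 1.183432.
Moduli of all roots: 1.1834.
All moduli strictly greater than 1? Yes.
Verdict: Invertible.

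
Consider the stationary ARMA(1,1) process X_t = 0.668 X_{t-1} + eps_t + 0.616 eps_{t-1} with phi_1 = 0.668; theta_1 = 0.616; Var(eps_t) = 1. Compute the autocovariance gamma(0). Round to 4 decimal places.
\gamma(0) = 3.9771

Multiply the model equation by X_{t-k} and take expectations. With theta_0 = psi_0 = 1 and psi_j the MA(infinity) weights, this gives
  gamma(k) - sum_i phi_i gamma(k-i) = c_k,
  c_k = sigma^2 * sum_{j=k..q} theta_j psi_{j-k}   (c_k = 0 for k > q),
using gamma(-m) = gamma(m).
psi-weights needed (psi_j = theta_j + sum_i phi_i psi_{j-i}):
  psi_1 = theta_1 + phi_1 = 0.616 + (0.668) = 1.284
Right-hand sides:
  c_0 = sigma^2 (1 + theta_1 psi_1) = 1 * (1 + (0.616)(1.284)) = 1 * 1.790944 = 1.790944
  c_1 = sigma^2 theta_1 = 1 * (0.616) = 0.616
  c_2 = 0
Equations for k = 0 and k = 1 (AR order 1):
  gamma(0) = phi_1 gamma(1) + c_0
  gamma(1) = phi_1 gamma(0) + c_1
Substituting the second into the first: gamma(0) (1 - phi_1^2) = c_0 + phi_1 c_1, so
  gamma(0) = (c_0 + phi_1 c_1) / (1 - phi_1^2) = (1.790944 + (0.668)(0.616)) / (1 - (0.668)^2) = 2.202432 / 0.553776 = 3.977117.
Therefore gamma(0) = 3.9771 (to 4 decimal places).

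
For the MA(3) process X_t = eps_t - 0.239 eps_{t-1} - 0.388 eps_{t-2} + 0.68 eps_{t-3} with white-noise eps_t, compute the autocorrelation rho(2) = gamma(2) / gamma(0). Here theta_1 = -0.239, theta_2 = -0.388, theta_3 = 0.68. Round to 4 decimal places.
\rho(2) = -0.3296

For an MA(q) process with theta_0 = 1, the autocovariance is
  gamma(k) = sigma^2 * sum_{i=0..q-k} theta_i * theta_{i+k},
and rho(k) = gamma(k) / gamma(0). Sigma^2 cancels.
  numerator   = (1)*(-0.388) + (-0.239)*(0.68) = -0.55052.
  denominator = (1)^2 + (-0.239)^2 + (-0.388)^2 + (0.68)^2 = 1.670065.
  rho(2) = -0.55052 / 1.670065 = -0.3296.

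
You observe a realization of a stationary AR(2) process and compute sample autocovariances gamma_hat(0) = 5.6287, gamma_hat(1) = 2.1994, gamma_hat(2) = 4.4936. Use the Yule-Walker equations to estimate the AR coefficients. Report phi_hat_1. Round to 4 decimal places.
\hat\phi_{1} = 0.0930

The Yule-Walker equations for an AR(p) process read, in matrix form,
  Gamma_p phi = r_p,   with   (Gamma_p)_{ij} = gamma(|i - j|),
                       (r_p)_i = gamma(i),   i,j = 1..p.
Substitute the sample gammas (Toeplitz matrix and right-hand side of size 2):
  Gamma_p = [[5.6287, 2.1994], [2.1994, 5.6287]]
  r_p     = [2.1994, 4.4936]
Written out:
  5.6287 phi_1 + 2.1994 phi_2 = 2.1994
  2.1994 phi_1 + 5.6287 phi_2 = 4.4936
Solve by Cramer's rule:
  det = gamma(0)^2 - gamma(1)^2 = (5.6287)^2 - (2.1994)^2 = 31.68226369 - 4.83736036 = 26.84490333
  phi_hat_1 = [gamma(1) gamma(0) - gamma(1) gamma(2)] / det = [(2.1994)(5.6287) - (2.1994)(4.4936)] / 26.84490333 = 2.49653894 / 26.84490333 = 0.093
  phi_hat_2 = [gamma(0) gamma(2) - gamma(1)^2] / det = [(5.6287)(4.4936) - (2.1994)^2] / 26.84490333 = 20.45576596 / 26.84490333 = 0.762
So phi_hat = [0.0930, 0.7620].
Therefore phi_hat_1 = 0.0930.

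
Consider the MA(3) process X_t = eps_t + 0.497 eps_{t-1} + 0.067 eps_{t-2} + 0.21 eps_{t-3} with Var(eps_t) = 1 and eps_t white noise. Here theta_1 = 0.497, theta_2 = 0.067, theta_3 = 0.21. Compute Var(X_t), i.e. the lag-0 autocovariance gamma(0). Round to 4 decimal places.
\gamma(0) = 1.2956

For an MA(q) process X_t = eps_t + sum_i theta_i eps_{t-i} with
Var(eps_t) = sigma^2, the variance is
  gamma(0) = sigma^2 * (1 + sum_i theta_i^2).
  sum_i theta_i^2 = (0.497)^2 + (0.067)^2 + (0.21)^2 = 0.247009 + 0.004489 + 0.0441 = 0.295598.
  gamma(0) = 1 * (1 + 0.295598) = 1 * 1.295598 = 1.295598, which rounds to 1.2956.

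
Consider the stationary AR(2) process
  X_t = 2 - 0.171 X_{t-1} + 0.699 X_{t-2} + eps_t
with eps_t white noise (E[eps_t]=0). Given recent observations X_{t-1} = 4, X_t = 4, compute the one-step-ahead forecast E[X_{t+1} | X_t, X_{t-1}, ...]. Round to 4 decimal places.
E[X_{t+1} \mid \mathcal F_t] = 4.1120

For an AR(p) model X_t = c + sum_i phi_i X_{t-i} + eps_t, the
one-step-ahead conditional mean is
  E[X_{t+1} | X_t, ...] = c + sum_i phi_i X_{t+1-i}.
Substitute known values:
  E[X_{t+1} | ...] = 2 + (-0.171) * (4) + (0.699) * (4)
                   = 4.1120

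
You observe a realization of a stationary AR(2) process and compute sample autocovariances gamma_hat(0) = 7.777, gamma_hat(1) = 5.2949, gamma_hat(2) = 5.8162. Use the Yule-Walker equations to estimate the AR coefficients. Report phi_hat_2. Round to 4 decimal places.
\hat\phi_{2} = 0.5300

The Yule-Walker equations for an AR(p) process read, in matrix form,
  Gamma_p phi = r_p,   with   (Gamma_p)_{ij} = gamma(|i - j|),
                       (r_p)_i = gamma(i),   i,j = 1..p.
Substitute the sample gammas (Toeplitz matrix and right-hand side of size 2):
  Gamma_p = [[7.777, 5.2949], [5.2949, 7.777]]
  r_p     = [5.2949, 5.8162]
Written out:
  7.777 phi_1 + 5.2949 phi_2 = 5.2949
  5.2949 phi_1 + 7.777 phi_2 = 5.8162
Solve by Cramer's rule:
  det = gamma(0)^2 - gamma(1)^2 = (7.777)^2 - (5.2949)^2 = 60.481729 - 28.03596601 = 32.44576299
  phi_hat_1 = [gamma(1) gamma(0) - gamma(1) gamma(2)] / det = [(5.2949)(7.777) - (5.2949)(5.8162)] / 32.44576299 = 10.38223992 / 32.44576299 = 0.32
  phi_hat_2 = [gamma(0) gamma(2) - gamma(1)^2] / det = [(7.777)(5.8162) - (5.2949)^2] / 32.44576299 = 17.19662139 / 32.44576299 = 0.53
So phi_hat = [0.3200, 0.5300].
Therefore phi_hat_2 = 0.5300.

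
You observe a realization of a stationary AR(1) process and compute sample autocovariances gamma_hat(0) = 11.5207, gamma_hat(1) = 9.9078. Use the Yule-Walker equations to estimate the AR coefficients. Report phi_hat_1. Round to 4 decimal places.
\hat\phi_{1} = 0.8600

The Yule-Walker equations for an AR(p) process read, in matrix form,
  Gamma_p phi = r_p,   with   (Gamma_p)_{ij} = gamma(|i - j|),
                       (r_p)_i = gamma(i),   i,j = 1..p.
Substitute the sample gammas (Toeplitz matrix and right-hand side of size 1):
  Gamma_p = [[11.5207]]
  r_p     = [9.9078]
With p = 1 this is the single equation gamma(0) phi_1 = gamma(1):
  phi_hat_1 = gamma(1) / gamma(0) = 9.9078 / 11.5207 = 0.8600.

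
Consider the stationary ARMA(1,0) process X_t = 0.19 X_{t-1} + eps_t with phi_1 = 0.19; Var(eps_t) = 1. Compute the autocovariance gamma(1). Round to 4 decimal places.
\gamma(1) = 0.1971

Multiply the model equation by X_{t-k} and take expectations. With theta_0 = psi_0 = 1 and psi_j the MA(infinity) weights, this gives
  gamma(k) - sum_i phi_i gamma(k-i) = c_k,
  c_k = sigma^2 * sum_{j=k..q} theta_j psi_{j-k}   (c_k = 0 for k > q),
using gamma(-m) = gamma(m).
Pure AR (q = 0): c_0 = sigma^2 = 1, c_k = 0 for k >= 1.
Equations for k = 0 and k = 1 (AR order 1):
  gamma(0) = phi_1 gamma(1) + c_0
  gamma(1) = phi_1 gamma(0) + c_1
Substituting the second into the first: gamma(0) (1 - phi_1^2) = c_0 + phi_1 c_1, so
  gamma(0) = c_0 / (1 - phi_1^2) = 1 / (1 - (0.19)^2) = 1 / 0.9639 = 1.037452.
  gamma(1) = phi_1 gamma(0) = (0.19)(1.037452) = 0.197116.
Therefore gamma(1) = 0.1971 (to 4 decimal places).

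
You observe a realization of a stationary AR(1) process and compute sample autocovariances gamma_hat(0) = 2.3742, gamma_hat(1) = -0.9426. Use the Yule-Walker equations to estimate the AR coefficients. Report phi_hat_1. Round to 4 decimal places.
\hat\phi_{1} = -0.3970

The Yule-Walker equations for an AR(p) process read, in matrix form,
  Gamma_p phi = r_p,   with   (Gamma_p)_{ij} = gamma(|i - j|),
                       (r_p)_i = gamma(i),   i,j = 1..p.
Substitute the sample gammas (Toeplitz matrix and right-hand side of size 1):
  Gamma_p = [[2.3742]]
  r_p     = [-0.9426]
With p = 1 this is the single equation gamma(0) phi_1 = gamma(1):
  phi_hat_1 = gamma(1) / gamma(0) = -0.9426 / 2.3742 = -0.3970.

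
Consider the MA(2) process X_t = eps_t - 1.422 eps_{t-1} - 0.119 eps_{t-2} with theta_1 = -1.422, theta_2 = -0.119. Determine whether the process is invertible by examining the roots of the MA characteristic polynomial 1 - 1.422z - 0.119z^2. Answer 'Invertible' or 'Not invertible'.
\text{Not invertible}

The MA(q) characteristic polynomial is P(z) = 1 - 1.422z - 0.119z^2.
Invertibility requires all roots to lie outside the unit circle, i.e. |z| > 1 for every root.
Set 1 + (-1.422) z + (-0.119) z^2 = 0, i.e. a z^2 + b z + c = 0 with a = -0.119, b = -1.422, c = 1.
Discriminant D = b^2 - 4ac = (-1.422)^2 - 4*(-0.119)*1 = 2.022084 - (-0.476) = 2.498084.
D >= 0, so the roots are real: z = (-b +/- sqrt(D)) / (2a) = (1.422 +/- 1.580533) / (-0.238).
  z_1 = (1.422 + 1.580533) / (-0.238) = -12.6157,   |z_1| = 12.6157.
  z_2 = (1.422 - 1.580533) / (-0.238) = 0.6661,   |z_2| = 0.6661.
Moduli of all roots: 12.6157, 0.6661.
All moduli strictly greater than 1? No.
Verdict: Not invertible.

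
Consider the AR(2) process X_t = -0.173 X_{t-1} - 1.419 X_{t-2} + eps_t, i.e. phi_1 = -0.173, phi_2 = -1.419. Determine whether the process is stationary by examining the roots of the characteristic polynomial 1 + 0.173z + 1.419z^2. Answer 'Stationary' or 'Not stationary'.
\text{Not stationary}

The AR(p) characteristic polynomial is P(z) = 1 + 0.173z + 1.419z^2.
Stationarity requires all roots to lie outside the unit circle, i.e. |z| > 1 for every root.
Set 1 + (0.173) z + (1.419) z^2 = 0, i.e. a z^2 + b z + c = 0 with a = 1.419, b = 0.173, c = 1.
Discriminant D = b^2 - 4ac = (0.173)^2 - 4*(1.419)*1 = 0.029929 - (5.676) = -5.646071.
D < 0, so the roots are the complex-conjugate pair z = (-b +/- i sqrt(-D)) / (2a) = -0.061 +/- 0.8373i.
For a conjugate pair |z|^2 = z * conj(z) = (product of roots) = c/a = 1/(1.419) = 0.704722, so |z| = sqrt(0.704722) = 0.8395 for both roots.
Moduli of all roots: 0.8395, 0.8395.
All moduli strictly greater than 1? No.
Verdict: Not stationary.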